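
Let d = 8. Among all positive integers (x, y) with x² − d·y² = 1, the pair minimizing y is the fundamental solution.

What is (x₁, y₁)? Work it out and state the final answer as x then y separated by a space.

[2; 1,4] for √8; ℓ=2 ⇒ convergent index 1
k=0  a_k=2  p_k/q_k = 2/1
k=1  a_k=1  p_k/q_k = 3/1
(x₁, y₁) = (3, 1);  3² − 8·1² = 1 ✓

3 1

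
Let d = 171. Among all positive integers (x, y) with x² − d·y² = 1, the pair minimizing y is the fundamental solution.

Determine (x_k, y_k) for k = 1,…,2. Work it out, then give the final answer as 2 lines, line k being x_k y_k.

√171 → a₀=13, period (13,26); ℓ=2 even so k=1
k=0  a_k=13  p_k/q_k = 13/1
k=1  a_k=13  p_k/q_k = 170/13
→ (170, 13).  Check: 170²=28900, 171·13²=28899, difference 1.
k=2:  x_2 = 170·170+171·13·13 = 57799,  y_2 = 170·13+13·170 = 4420

170 13
57799 4420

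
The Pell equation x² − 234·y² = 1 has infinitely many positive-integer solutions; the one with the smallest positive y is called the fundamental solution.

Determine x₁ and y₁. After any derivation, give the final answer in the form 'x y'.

√234 = [15; 3,2,1,2,1,2,3,30, …], period ℓ=8 (even) → k=7
i=0: a=15 ⇒ p=15, q=1
i=1: a=3 ⇒ p=46, q=3
…
i=4: a=2 ⇒ p=413, q=27
i=5: a=1 ⇒ p=566, q=37
i=6: a=2 ⇒ p=1545, q=101
i=7: a=3 ⇒ p=5201, q=340
→ (5201, 340).  Check: 5201²=27050401, 234·340²=27050400, difference 1.

5201 340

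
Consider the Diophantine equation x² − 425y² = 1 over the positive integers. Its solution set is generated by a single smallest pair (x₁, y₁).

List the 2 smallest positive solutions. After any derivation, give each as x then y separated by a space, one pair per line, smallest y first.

143649 6968
41270070401 2001892464

[20; 1,1,1,1,1,1,40] for √425; ℓ=7 ⇒ convergent index 13
i=0: a=20 ⇒ p=20, q=1
…
i=2: a=1 ⇒ p=41, q=2
…
i=5: a=1 ⇒ p=165, q=8
…
i=7: a=40 ⇒ p=10885, q=528
…
i=9: a=1 ⇒ p=22038, q=1069
…
i=12: a=1 ⇒ p=88420, q=4289
i=13: a=1 ⇒ p=143649, q=6968
→ (143649, 6968).  Check: 143649²=20635035201, 425·6968²=20635035200, difference 1.
(x_2, y_2) = (143649·143649 + 425·6968·6968, 143649·6968 + 6968·143649) = (41270070401, 2001892464)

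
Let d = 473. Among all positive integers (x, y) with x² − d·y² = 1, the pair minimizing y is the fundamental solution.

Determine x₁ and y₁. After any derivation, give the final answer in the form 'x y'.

√473 → a₀=21, period (1,2,1,42); ℓ=4 even so k=3
a_0=21:  p_0=21·1+0=21,  q_0=21·0+1=1
a_1=1:  p_1=1·21+1=22,  q_1=1·1+0=1
a_2=2:  p_2=2·22+21=65,  q_2=2·1+1=3
a_3=1:  p_3=1·65+22=87,  q_3=1·3+1=4
→ (87, 4).  Check: 87²=7569, 473·4²=7568, difference 1.

87 4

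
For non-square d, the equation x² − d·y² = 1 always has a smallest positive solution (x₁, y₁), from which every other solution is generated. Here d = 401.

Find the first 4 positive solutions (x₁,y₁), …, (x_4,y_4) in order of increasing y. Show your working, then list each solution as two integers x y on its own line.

√401 → a₀=20, period (40); ℓ=1 odd so k=1
i=0: a=20 ⇒ p=20, q=1
i=1: a=40 ⇒ p=801, q=40
(x₁, y₁) = (801, 40);  801² − 401·40² = 1 ✓
(x_2, y_2) = (801·801 + 401·40·40, 801·40 + 40·801) = (1283201, 64080)
(x_3, y_3) = (801·1283201 + 401·40·64080, 801·64080 + 40·1283201) = (2055687201, 102656120)
(x_4, y_4) = (801·2055687201 + 401·40·102656120, 801·102656120 + 40·2055687201) = (3293209612801, 164455040160)

801 40
1283201 64080
2055687201 102656120
3293209612801 164455040160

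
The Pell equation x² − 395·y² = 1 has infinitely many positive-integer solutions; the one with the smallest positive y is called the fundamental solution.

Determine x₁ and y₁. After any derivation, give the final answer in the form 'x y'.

159 8

d=395: √d = [19; 1,6,1,38] (ℓ=4, even), read p_3/q_3
i=0: a=19 ⇒ p=19, q=1
…
i=2: a=6 ⇒ p=139, q=7
i=3: a=1 ⇒ p=159, q=8
(x₁, y₁) = (159, 8);  159² − 395·8² = 1 ✓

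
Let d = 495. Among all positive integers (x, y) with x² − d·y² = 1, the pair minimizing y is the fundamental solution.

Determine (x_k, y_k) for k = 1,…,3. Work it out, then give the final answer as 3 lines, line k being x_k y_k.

√495 = [22; 4,44, …], period ℓ=2 (even) → k=1
a_0=22:  p_0=22·1+0=22,  q_0=22·0+1=1
a_1=4:  p_1=4·22+1=89,  q_1=4·1+0=4
(x₁, y₁) = (89, 4);  89² − 495·4² = 1 ✓
(x_2, y_2) = (89·89 + 495·4·4, 89·4 + 4·89) = (15841, 712)
(x_3, y_3) = (89·15841 + 495·4·712, 89·712 + 4·15841) = (2819609, 126732)

89 4
15841 712
2819609 126732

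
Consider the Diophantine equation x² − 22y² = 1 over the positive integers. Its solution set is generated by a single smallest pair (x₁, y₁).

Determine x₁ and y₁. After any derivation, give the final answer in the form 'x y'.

197 42

d=22: √d = [4; 1,2,4,2,1,8] (ℓ=6, even), read p_5/q_5
step 0: (4, 1)  from 4·(1,0) + (0,1)
…
step 2: (14, 3)  from 2·(5,1) + (4,1)
…
step 4: (136, 29)  from 2·(61,13) + (14,3)
step 5: (197, 42)  from 1·(136,29) + (61,13)
(x₁, y₁) = (197, 42);  197² − 22·42² = 1 ✓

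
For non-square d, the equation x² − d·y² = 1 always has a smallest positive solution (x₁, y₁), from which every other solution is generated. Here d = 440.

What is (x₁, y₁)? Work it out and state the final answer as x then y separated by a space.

d=440: √d = [20; 1,40] (ℓ=2, even), read p_1/q_1
k=0  a_k=20  p_k/q_k = 20/1
k=1  a_k=1  p_k/q_k = 21/1
→ (21, 1).  Check: 21²=441, 440·1²=440, difference 1.

21 1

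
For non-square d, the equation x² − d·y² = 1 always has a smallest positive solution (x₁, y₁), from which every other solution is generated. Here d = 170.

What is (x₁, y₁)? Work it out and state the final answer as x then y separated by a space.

339 26

√170 → a₀=13, period (26); ℓ=1 odd so k=1
a_0=13:  p_0=13·1+0=13,  q_0=13·0+1=1
a_1=26:  p_1=26·13+1=339,  q_1=26·1+0=26
(x₁, y₁) = (339, 26);  339² − 170·26² = 1 ✓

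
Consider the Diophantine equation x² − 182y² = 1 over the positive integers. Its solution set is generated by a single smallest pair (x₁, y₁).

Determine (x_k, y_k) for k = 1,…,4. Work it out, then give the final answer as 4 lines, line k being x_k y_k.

27 2
1457 108
78651 5830
4245697 314712

√182 → a₀=13, period (2,26); ℓ=2 even so k=1
a_0=13:  p_0=13·1+0=13,  q_0=13·0+1=1
a_1=2:  p_1=2·13+1=27,  q_1=2·1+0=2
fundamental: x₁=27, y₁=2  (since 729 − 182·4 = 1)
(x_2, y_2) = (27·27 + 182·2·2, 27·2 + 2·27) = (1457, 108)
(x_3, y_3) = (27·1457 + 182·2·108, 27·108 + 2·1457) = (78651, 5830)
(x_4, y_4) = (27·78651 + 182·2·5830, 27·5830 + 2·78651) = (4245697, 314712)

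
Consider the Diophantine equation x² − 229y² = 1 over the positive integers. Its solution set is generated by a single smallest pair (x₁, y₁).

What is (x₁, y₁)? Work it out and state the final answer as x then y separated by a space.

5848201 386460

√229 → a₀=15, period (7,1,1,7,30); ℓ=5 odd so k=9
i=0: a=15 ⇒ p=15, q=1
…
i=6: a=7 ⇒ p=362399, q=23948
…
i=8: a=1 ⇒ p=776325, q=51301
i=9: a=7 ⇒ p=5848201, q=386460
→ (5848201, 386460).  Check: 5848201²=34201454936401, 229·386460²=34201454936400, difference 1.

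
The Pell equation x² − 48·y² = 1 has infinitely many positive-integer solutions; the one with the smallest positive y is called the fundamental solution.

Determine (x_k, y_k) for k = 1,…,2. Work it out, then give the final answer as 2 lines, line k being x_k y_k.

√48 → a₀=6, period (1,12); ℓ=2 even so k=1
i=0: a=6 ⇒ p=6, q=1
i=1: a=1 ⇒ p=7, q=1
→ (7, 1).  Check: 7²=49, 48·1²=48, difference 1.
n=2: (7,1)∘(7,1) = (7·7+48·1·1, 7·1+1·7) = (97,14)

7 1
97 14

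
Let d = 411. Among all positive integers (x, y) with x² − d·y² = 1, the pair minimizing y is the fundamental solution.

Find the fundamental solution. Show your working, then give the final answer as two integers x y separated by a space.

49730 2453

d=411: √d = [20; 3,1,1,1,19,1,1,1,3,40] (ℓ=10, even), read p_9/q_9
a_0=20:  p_0=20·1+0=20,  q_0=20·0+1=1
…
a_8=1:  p_8=1·8981+4602=13583,  q_8=1·443+227=670
a_9=3:  p_9=3·13583+8981=49730,  q_9=3·670+443=2453
→ (49730, 2453).  Check: 49730²=2473072900, 411·2453²=2473072899, difference 1.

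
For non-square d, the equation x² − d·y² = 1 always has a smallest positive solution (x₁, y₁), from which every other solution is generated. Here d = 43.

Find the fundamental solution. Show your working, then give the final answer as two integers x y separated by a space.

3482 531

√43 = [6; 1,1,3,1,5,1,3,1,1,12, …], period ℓ=10 (even) → k=9
a_0=6:  p_0=6·1+0=6,  q_0=6·0+1=1
…
a_2=1:  p_2=1·7+6=13,  q_2=1·1+1=2
a_3=3:  p_3=3·13+7=46,  q_3=3·2+1=7
a_4=1:  p_4=1·46+13=59,  q_4=1·7+2=9
a_5=5:  p_5=5·59+46=341,  q_5=5·9+7=52
a_6=1:  p_6=1·341+59=400,  q_6=1·52+9=61
…
a_8=1:  p_8=1·1541+400=1941,  q_8=1·235+61=296
a_9=1:  p_9=1·1941+1541=3482,  q_9=1·296+235=531
→ (3482, 531).  Check: 3482²=12124324, 43·531²=12124323, difference 1.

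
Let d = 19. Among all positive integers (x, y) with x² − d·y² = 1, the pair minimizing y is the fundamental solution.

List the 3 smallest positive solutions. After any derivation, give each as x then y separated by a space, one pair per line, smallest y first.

d=19: √d = [4; 2,1,3,1,2,8] (ℓ=6, even), read p_5/q_5
k=0  a_k=4  p_k/q_k = 4/1
…
k=4  a_k=1  p_k/q_k = 61/14
k=5  a_k=2  p_k/q_k = 170/39
fundamental: x₁=170, y₁=39  (since 28900 − 19·1521 = 1)
n=2: (170,39)∘(170,39) = (170·170+19·39·39, 170·39+39·170) = (57799,13260)
n=3: (57799,13260)∘(170,39) = (170·57799+19·39·13260, 170·13260+39·57799) = (19651490,4508361)

170 39
57799 13260
19651490 4508361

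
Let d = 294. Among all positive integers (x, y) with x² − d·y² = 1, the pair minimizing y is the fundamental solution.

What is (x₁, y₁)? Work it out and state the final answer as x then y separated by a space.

4801 280

√294 = [17; 6,1,4,1,6,34, …], period ℓ=6 (even) → k=5
i=0: a=17 ⇒ p=17, q=1
i=1: a=6 ⇒ p=103, q=6
…
i=3: a=4 ⇒ p=583, q=34
i=4: a=1 ⇒ p=703, q=41
i=5: a=6 ⇒ p=4801, q=280
(x₁, y₁) = (4801, 280);  4801² − 294·280² = 1 ✓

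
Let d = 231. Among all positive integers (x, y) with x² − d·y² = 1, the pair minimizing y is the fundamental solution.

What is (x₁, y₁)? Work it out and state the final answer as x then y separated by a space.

76 5

[15; 5,30] for √231; ℓ=2 ⇒ convergent index 1
i=0: a=15 ⇒ p=15, q=1
i=1: a=5 ⇒ p=76, q=5
fundamental: x₁=76, y₁=5  (since 5776 − 231·25 = 1)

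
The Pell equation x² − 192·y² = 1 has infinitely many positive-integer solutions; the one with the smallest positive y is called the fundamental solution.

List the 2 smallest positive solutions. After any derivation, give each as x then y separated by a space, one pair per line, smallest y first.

97 7
18817 1358

√192 = [13; 1,5,1,26, …], period ℓ=4 (even) → k=3
step 0: (13, 1)  from 13·(1,0) + (0,1)
step 1: (14, 1)  from 1·(13,1) + (1,0)
step 2: (83, 6)  from 5·(14,1) + (13,1)
step 3: (97, 7)  from 1·(83,6) + (14,1)
(x₁, y₁) = (97, 7);  97² − 192·7² = 1 ✓
(97+7√192)^2 = 18817 + 1358√192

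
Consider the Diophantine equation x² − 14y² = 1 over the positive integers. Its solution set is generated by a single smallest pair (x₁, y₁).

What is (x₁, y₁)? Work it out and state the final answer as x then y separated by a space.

15 4

√14 → a₀=3, period (1,2,1,6); ℓ=4 even so k=3
a_0=3:  p_0=3·1+0=3,  q_0=3·0+1=1
…
a_2=2:  p_2=2·4+3=11,  q_2=2·1+1=3
a_3=1:  p_3=1·11+4=15,  q_3=1·3+1=4
fundamental: x₁=15, y₁=4  (since 225 − 14·16 = 1)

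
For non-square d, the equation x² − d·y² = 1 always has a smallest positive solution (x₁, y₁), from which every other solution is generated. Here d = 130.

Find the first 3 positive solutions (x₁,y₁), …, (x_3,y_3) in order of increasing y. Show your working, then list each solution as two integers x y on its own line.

d=130: √d = [11; 2,2,22] (ℓ=3, odd), read p_5/q_5
i=0: a=11 ⇒ p=11, q=1
i=1: a=2 ⇒ p=23, q=2
i=2: a=2 ⇒ p=57, q=5
i=3: a=22 ⇒ p=1277, q=112
i=4: a=2 ⇒ p=2611, q=229
i=5: a=2 ⇒ p=6499, q=570
→ (6499, 570).  Check: 6499²=42237001, 130·570²=42237000, difference 1.
(x_2, y_2) = (6499·6499 + 130·570·570, 6499·570 + 570·6499) = (84474001, 7408860)
(x_3, y_3) = (6499·84474001 + 130·570·7408860, 6499·7408860 + 570·84474001) = (1097993058499, 96300361710)

6499 570
84474001 7408860
1097993058499 96300361710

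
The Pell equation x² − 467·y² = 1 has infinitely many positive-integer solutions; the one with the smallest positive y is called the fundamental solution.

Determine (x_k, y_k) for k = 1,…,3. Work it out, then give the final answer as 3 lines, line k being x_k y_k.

1625626 75225
5285319783751 244575431700
17183906517558380626 795176361465413175

[21; 1,1,1,1,3,…,1,1,42] for √467; ℓ=14 ⇒ convergent index 13
step 0: (21, 1)  from 21·(1,0) + (0,1)
step 1: (22, 1)  from 1·(21,1) + (1,0)
step 2: (43, 2)  from 1·(22,1) + (21,1)
…
step 4: (108, 5)  from 1·(65,3) + (43,2)
step 5: (389, 18)  from 3·(108,5) + (65,3)
…
step 7: (27164, 1257)  from 21·(1275,59) + (389,18)
…
step 9: (275465, 12747)  from 3·(82767,3830) + (27164,1257)
step 10: (358232, 16577)  from 1·(275465,12747) + (82767,3830)
step 11: (633697, 29324)  from 1·(358232,16577) + (275465,12747)
step 12: (991929, 45901)  from 1·(633697,29324) + (358232,16577)
step 13: (1625626, 75225)  from 1·(991929,45901) + (633697,29324)
→ (1625626, 75225).  Check: 1625626²=2642659891876, 467·75225²=2642659891875, difference 1.
(x_2, y_2) = (1625626·1625626 + 467·75225·75225, 1625626·75225 + 75225·1625626) = (5285319783751, 244575431700)
(x_3, y_3) = (1625626·5285319783751 + 467·75225·244575431700, 1625626·244575431700 + 75225·5285319783751) = (17183906517558380626, 795176361465413175)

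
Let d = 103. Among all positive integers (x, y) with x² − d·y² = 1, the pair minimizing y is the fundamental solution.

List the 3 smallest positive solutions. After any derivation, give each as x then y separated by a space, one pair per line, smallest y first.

227528 22419
103537981567 10201900464
47115579739725224 4642436017523565

√103 = [10; 6,1,2,1,1,9,1,1,2,1,6,20, …], period ℓ=12 (even) → k=11
i=0: a=10 ⇒ p=10, q=1
i=1: a=6 ⇒ p=61, q=6
i=2: a=1 ⇒ p=71, q=7
…
i=4: a=1 ⇒ p=274, q=27
i=5: a=1 ⇒ p=477, q=47
…
i=7: a=1 ⇒ p=5044, q=497
…
i=10: a=1 ⇒ p=33877, q=3338
i=11: a=6 ⇒ p=227528, q=22419
fundamental: x₁=227528, y₁=22419  (since 51768990784 − 103·502611561 = 1)
n=2: (227528,22419)∘(227528,22419) = (227528·227528+103·22419·22419, 227528·22419+22419·227528) = (103537981567,10201900464)
n=3: (103537981567,10201900464)∘(227528,22419) = (227528·103537981567+103·22419·10201900464, 227528·10201900464+22419·103537981567) = (47115579739725224,4642436017523565)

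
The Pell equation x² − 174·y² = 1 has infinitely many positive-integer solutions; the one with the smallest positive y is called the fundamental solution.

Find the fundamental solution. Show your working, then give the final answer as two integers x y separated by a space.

1451 110

d=174: √d = [13; 5,4,5,26] (ℓ=4, even), read p_3/q_3
i=0: a=13 ⇒ p=13, q=1
i=1: a=5 ⇒ p=66, q=5
i=2: a=4 ⇒ p=277, q=21
i=3: a=5 ⇒ p=1451, q=110
(x₁, y₁) = (1451, 110);  1451² − 174·110² = 1 ✓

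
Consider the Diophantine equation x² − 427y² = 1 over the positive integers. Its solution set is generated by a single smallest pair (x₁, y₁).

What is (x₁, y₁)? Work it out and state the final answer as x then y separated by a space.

[20; 1,1,1,40] for √427; ℓ=4 ⇒ convergent index 3
a_0=20:  p_0=20·1+0=20,  q_0=20·0+1=1
…
a_2=1:  p_2=1·21+20=41,  q_2=1·1+1=2
a_3=1:  p_3=1·41+21=62,  q_3=1·2+1=3
fundamental: x₁=62, y₁=3  (since 3844 − 427·9 = 1)

62 3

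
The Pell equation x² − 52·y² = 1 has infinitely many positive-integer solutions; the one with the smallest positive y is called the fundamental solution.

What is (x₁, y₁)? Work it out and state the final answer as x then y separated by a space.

d=52: √d = [7; 4,1,2,1,4,14] (ℓ=6, even), read p_5/q_5
step 0: (7, 1)  from 7·(1,0) + (0,1)
step 1: (29, 4)  from 4·(7,1) + (1,0)
…
step 4: (137, 19)  from 1·(101,14) + (36,5)
step 5: (649, 90)  from 4·(137,19) + (101,14)
fundamental: x₁=649, y₁=90  (since 421201 − 52·8100 = 1)

649 90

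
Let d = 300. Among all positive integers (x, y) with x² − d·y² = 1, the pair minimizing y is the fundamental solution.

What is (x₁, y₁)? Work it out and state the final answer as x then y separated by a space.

1351 78

d=300: √d = [17; 3,8,3,34] (ℓ=4, even), read p_3/q_3
k=0  a_k=17  p_k/q_k = 17/1
…
k=2  a_k=8  p_k/q_k = 433/25
k=3  a_k=3  p_k/q_k = 1351/78
(x₁, y₁) = (1351, 78);  1351² − 300·78² = 1 ✓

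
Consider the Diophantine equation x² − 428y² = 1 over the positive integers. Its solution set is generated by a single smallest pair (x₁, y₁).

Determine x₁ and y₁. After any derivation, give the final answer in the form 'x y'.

√428 = [20; 1,2,4,1,5,10,5,1,4,2,1,40, …], period ℓ=12 (even) → k=11
k=0  a_k=20  p_k/q_k = 20/1
k=1  a_k=1  p_k/q_k = 21/1
…
k=8  a_k=1  p_k/q_k = 119350/5769
k=9  a_k=4  p_k/q_k = 577179/27899
k=10  a_k=2  p_k/q_k = 1273708/61567
k=11  a_k=1  p_k/q_k = 1850887/89466
(x₁, y₁) = (1850887, 89466);  1850887² − 428·89466² = 1 ✓

1850887 89466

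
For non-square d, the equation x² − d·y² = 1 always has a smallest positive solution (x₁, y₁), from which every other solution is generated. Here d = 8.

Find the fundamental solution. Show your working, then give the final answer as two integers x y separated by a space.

[2; 1,4] for √8; ℓ=2 ⇒ convergent index 1
k=0  a_k=2  p_k/q_k = 2/1
k=1  a_k=1  p_k/q_k = 3/1
(x₁, y₁) = (3, 1);  3² − 8·1² = 1 ✓

3 1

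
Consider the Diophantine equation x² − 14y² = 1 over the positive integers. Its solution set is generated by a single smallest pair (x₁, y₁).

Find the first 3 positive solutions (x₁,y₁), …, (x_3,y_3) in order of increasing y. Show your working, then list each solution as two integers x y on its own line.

15 4
449 120
13455 3596

d=14: √d = [3; 1,2,1,6] (ℓ=4, even), read p_3/q_3
a_0=3:  p_0=3·1+0=3,  q_0=3·0+1=1
a_1=1:  p_1=1·3+1=4,  q_1=1·1+0=1
a_2=2:  p_2=2·4+3=11,  q_2=2·1+1=3
a_3=1:  p_3=1·11+4=15,  q_3=1·3+1=4
→ (15, 4).  Check: 15²=225, 14·4²=224, difference 1.
k=2:  x_2 = 15·15+14·4·4 = 449,  y_2 = 15·4+4·15 = 120
k=3:  x_3 = 15·449+14·4·120 = 13455,  y_3 = 15·120+4·449 = 3596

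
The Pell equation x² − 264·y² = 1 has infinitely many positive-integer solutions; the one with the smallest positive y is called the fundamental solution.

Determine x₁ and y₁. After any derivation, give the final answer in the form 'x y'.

[16; 4,32] for √264; ℓ=2 ⇒ convergent index 1
i=0: a=16 ⇒ p=16, q=1
i=1: a=4 ⇒ p=65, q=4
fundamental: x₁=65, y₁=4  (since 4225 − 264·16 = 1)

65 4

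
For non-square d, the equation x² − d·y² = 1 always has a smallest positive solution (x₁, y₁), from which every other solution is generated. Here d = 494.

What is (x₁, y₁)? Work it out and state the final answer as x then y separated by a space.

d=494: √d = [22; 4,2,2,1,2,1,2,2,4,44] (ℓ=10, even), read p_9/q_9
i=0: a=22 ⇒ p=22, q=1
…
i=2: a=2 ⇒ p=200, q=9
i=3: a=2 ⇒ p=489, q=22
…
i=6: a=1 ⇒ p=2556, q=115
i=7: a=2 ⇒ p=6979, q=314
i=8: a=2 ⇒ p=16514, q=743
i=9: a=4 ⇒ p=73035, q=3286
(x₁, y₁) = (73035, 3286);  73035² − 494·3286² = 1 ✓

73035 3286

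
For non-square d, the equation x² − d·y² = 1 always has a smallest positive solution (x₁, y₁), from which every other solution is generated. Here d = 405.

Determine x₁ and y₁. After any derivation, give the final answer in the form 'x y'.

161 8

√405 = [20; 8,40, …], period ℓ=2 (even) → k=1
step 0: (20, 1)  from 20·(1,0) + (0,1)
step 1: (161, 8)  from 8·(20,1) + (1,0)
fundamental: x₁=161, y₁=8  (since 25921 − 405·64 = 1)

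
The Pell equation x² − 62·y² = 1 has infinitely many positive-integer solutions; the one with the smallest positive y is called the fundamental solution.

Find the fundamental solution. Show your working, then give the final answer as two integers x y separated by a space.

[7; 1,6,1,14] for √62; ℓ=4 ⇒ convergent index 3
a_0=7:  p_0=7·1+0=7,  q_0=7·0+1=1
a_1=1:  p_1=1·7+1=8,  q_1=1·1+0=1
a_2=6:  p_2=6·8+7=55,  q_2=6·1+1=7
a_3=1:  p_3=1·55+8=63,  q_3=1·7+1=8
→ (63, 8).  Check: 63²=3969, 62·8²=3968, difference 1.

63 8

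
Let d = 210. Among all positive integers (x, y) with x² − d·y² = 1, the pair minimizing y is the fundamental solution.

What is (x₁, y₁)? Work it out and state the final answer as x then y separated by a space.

29 2

d=210: √d = [14; 2,28] (ℓ=2, even), read p_1/q_1
a_0=14:  p_0=14·1+0=14,  q_0=14·0+1=1
a_1=2:  p_1=2·14+1=29,  q_1=2·1+0=2
fundamental: x₁=29, y₁=2  (since 841 − 210·4 = 1)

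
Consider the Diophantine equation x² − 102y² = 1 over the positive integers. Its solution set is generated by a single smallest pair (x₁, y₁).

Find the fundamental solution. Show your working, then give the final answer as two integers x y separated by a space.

101 10

[10; 10,20] for √102; ℓ=2 ⇒ convergent index 1
i=0: a=10 ⇒ p=10, q=1
i=1: a=10 ⇒ p=101, q=10
→ (101, 10).  Check: 101²=10201, 102·10²=10200, difference 1.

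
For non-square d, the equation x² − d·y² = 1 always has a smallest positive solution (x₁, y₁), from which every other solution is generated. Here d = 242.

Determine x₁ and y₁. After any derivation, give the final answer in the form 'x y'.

d=242: √d = [15; 1,1,3,1,14,1,3,1,1,30] (ℓ=10, even), read p_9/q_9
a_0=15:  p_0=15·1+0=15,  q_0=15·0+1=1
a_1=1:  p_1=1·15+1=16,  q_1=1·1+0=1
a_2=1:  p_2=1·16+15=31,  q_2=1·1+1=2
…
a_4=1:  p_4=1·109+31=140,  q_4=1·7+2=9
a_5=14:  p_5=14·140+109=2069,  q_5=14·9+7=133
…
a_8=1:  p_8=1·8696+2209=10905,  q_8=1·559+142=701
a_9=1:  p_9=1·10905+8696=19601,  q_9=1·701+559=1260
→ (19601, 1260).  Check: 19601²=384199201, 242·1260²=384199200, difference 1.

19601 1260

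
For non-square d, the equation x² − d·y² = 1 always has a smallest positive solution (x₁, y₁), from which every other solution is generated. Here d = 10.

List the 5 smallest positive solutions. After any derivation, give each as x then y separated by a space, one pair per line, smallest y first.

d=10: √d = [3; 6] (ℓ=1, odd), read p_1/q_1
a_0=3:  p_0=3·1+0=3,  q_0=3·0+1=1
a_1=6:  p_1=6·3+1=19,  q_1=6·1+0=6
→ (19, 6).  Check: 19²=361, 10·6²=360, difference 1.
(19+6√10)^2 = 721 + 228√10
(19+6√10)^3 = 27379 + 8658√10
(19+6√10)^4 = 1039681 + 328776√10
(19+6√10)^5 = 39480499 + 12484830√10

19 6
721 228
27379 8658
1039681 328776
39480499 12484830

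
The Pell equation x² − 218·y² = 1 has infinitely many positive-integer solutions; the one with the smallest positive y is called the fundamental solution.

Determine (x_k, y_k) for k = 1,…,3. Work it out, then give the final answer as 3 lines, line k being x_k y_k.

√218 → a₀=14, period (1,3,3,1,28); ℓ=5 odd so k=9
step 0: (14, 1)  from 14·(1,0) + (0,1)
…
step 2: (59, 4)  from 3·(15,1) + (14,1)
step 3: (192, 13)  from 3·(59,4) + (15,1)
step 4: (251, 17)  from 1·(192,13) + (59,4)
step 5: (7220, 489)  from 28·(251,17) + (192,13)
step 6: (7471, 506)  from 1·(7220,489) + (251,17)
step 7: (29633, 2007)  from 3·(7471,506) + (7220,489)
step 8: (96370, 6527)  from 3·(29633,2007) + (7471,506)
step 9: (126003, 8534)  from 1·(96370,6527) + (29633,2007)
fundamental: x₁=126003, y₁=8534  (since 15876756009 − 218·72829156 = 1)
n=2: (126003,8534)∘(126003,8534) = (126003·126003+218·8534·8534, 126003·8534+8534·126003) = (31753512017,2150619204)
n=3: (31753512017,2150619204)∘(126003,8534) = (126003·31753512017+218·8534·2150619204, 126003·2150619204+8534·31753512017) = (8002075549230099,541968943114690)

126003 8534
31753512017 2150619204
8002075549230099 541968943114690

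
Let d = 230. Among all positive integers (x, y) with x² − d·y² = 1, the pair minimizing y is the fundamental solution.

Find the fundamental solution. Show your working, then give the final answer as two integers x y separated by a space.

91 6

√230 = [15; 6,30, …], period ℓ=2 (even) → k=1
step 0: (15, 1)  from 15·(1,0) + (0,1)
step 1: (91, 6)  from 6·(15,1) + (1,0)
→ (91, 6).  Check: 91²=8281, 230·6²=8280, difference 1.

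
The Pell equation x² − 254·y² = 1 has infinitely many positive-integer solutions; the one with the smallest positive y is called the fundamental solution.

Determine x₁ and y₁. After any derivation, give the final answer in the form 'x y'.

[15; 1,14,1,30] for √254; ℓ=4 ⇒ convergent index 3
i=0: a=15 ⇒ p=15, q=1
…
i=2: a=14 ⇒ p=239, q=15
i=3: a=1 ⇒ p=255, q=16
(x₁, y₁) = (255, 16);  255² − 254·16² = 1 ✓

255 16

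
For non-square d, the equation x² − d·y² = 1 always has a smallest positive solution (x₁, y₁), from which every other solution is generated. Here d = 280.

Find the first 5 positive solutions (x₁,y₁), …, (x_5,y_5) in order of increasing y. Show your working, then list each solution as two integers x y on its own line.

d=280: √d = [16; 1,2,1,2,1,32] (ℓ=6, even), read p_5/q_5
i=0: a=16 ⇒ p=16, q=1
…
i=2: a=2 ⇒ p=50, q=3
…
i=4: a=2 ⇒ p=184, q=11
i=5: a=1 ⇒ p=251, q=15
fundamental: x₁=251, y₁=15  (since 63001 − 280·225 = 1)
k=2:  x_2 = 251·251+280·15·15 = 126001,  y_2 = 251·15+15·251 = 7530
k=3:  x_3 = 251·126001+280·15·7530 = 63252251,  y_3 = 251·7530+15·126001 = 3780045
k=4:  x_4 = 251·63252251+280·15·3780045 = 31752504001,  y_4 = 251·3780045+15·63252251 = 1897575060
k=5:  x_5 = 251·31752504001+280·15·1897575060 = 15939693756251,  y_5 = 251·1897575060+15·31752504001 = 952578900075

251 15
126001 7530
63252251 3780045
31752504001 1897575060
15939693756251 952578900075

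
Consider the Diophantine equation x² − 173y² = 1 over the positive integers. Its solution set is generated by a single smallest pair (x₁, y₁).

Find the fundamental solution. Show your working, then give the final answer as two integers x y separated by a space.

d=173: √d = [13; 6,1,1,6,26] (ℓ=5, odd), read p_9/q_9
step 0: (13, 1)  from 13·(1,0) + (0,1)
…
step 2: (92, 7)  from 1·(79,6) + (13,1)
…
step 4: (1118, 85)  from 6·(171,13) + (92,7)
…
step 7: (205791, 15646)  from 1·(176552,13423) + (29239,2223)
step 8: (382343, 29069)  from 1·(205791,15646) + (176552,13423)
step 9: (2499849, 190060)  from 6·(382343,29069) + (205791,15646)
fundamental: x₁=2499849, y₁=190060  (since 6249245022801 − 173·36122803600 = 1)

2499849 190060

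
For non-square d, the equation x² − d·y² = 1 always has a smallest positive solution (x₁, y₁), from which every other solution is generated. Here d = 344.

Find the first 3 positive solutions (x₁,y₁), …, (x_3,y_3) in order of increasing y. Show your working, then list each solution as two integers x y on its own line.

10405 561
216528049 11674410
4505948689285 242944471539

√344 = [18; 1,1,4,1,3,1,4,1,1,36, …], period ℓ=10 (even) → k=9
i=0: a=18 ⇒ p=18, q=1
…
i=2: a=1 ⇒ p=37, q=2
…
i=4: a=1 ⇒ p=204, q=11
…
i=6: a=1 ⇒ p=983, q=53
…
i=8: a=1 ⇒ p=5694, q=307
i=9: a=1 ⇒ p=10405, q=561
fundamental: x₁=10405, y₁=561  (since 108264025 − 344·314721 = 1)
k=2:  x_2 = 10405·10405+344·561·561 = 216528049,  y_2 = 10405·561+561·10405 = 11674410
k=3:  x_3 = 10405·216528049+344·561·11674410 = 4505948689285,  y_3 = 10405·11674410+561·216528049 = 242944471539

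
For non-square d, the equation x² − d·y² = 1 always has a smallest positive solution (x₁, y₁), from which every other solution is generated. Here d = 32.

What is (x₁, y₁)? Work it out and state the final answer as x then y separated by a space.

17 3

√32 = [5; 1,1,1,10, …], period ℓ=4 (even) → k=3
a_0=5:  p_0=5·1+0=5,  q_0=5·0+1=1
…
a_2=1:  p_2=1·6+5=11,  q_2=1·1+1=2
a_3=1:  p_3=1·11+6=17,  q_3=1·2+1=3
(x₁, y₁) = (17, 3);  17² − 32·3² = 1 ✓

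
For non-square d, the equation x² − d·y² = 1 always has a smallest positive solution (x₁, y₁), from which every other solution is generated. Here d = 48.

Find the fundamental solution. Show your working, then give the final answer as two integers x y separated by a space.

d=48: √d = [6; 1,12] (ℓ=2, even), read p_1/q_1
i=0: a=6 ⇒ p=6, q=1
i=1: a=1 ⇒ p=7, q=1
fundamental: x₁=7, y₁=1  (since 49 − 48·1 = 1)

7 1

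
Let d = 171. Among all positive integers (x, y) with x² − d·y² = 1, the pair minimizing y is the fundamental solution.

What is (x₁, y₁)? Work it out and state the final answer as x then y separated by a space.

√171 = [13; 13,26, …], period ℓ=2 (even) → k=1
k=0  a_k=13  p_k/q_k = 13/1
k=1  a_k=13  p_k/q_k = 170/13
(x₁, y₁) = (170, 13);  170² − 171·13² = 1 ✓

170 13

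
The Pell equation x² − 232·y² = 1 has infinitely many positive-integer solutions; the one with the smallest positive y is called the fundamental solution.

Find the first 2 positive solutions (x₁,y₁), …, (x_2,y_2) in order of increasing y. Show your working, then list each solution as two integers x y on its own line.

19603 1287
768555217 50458122

√232 = [15; 4,3,7,3,4,30, …], period ℓ=6 (even) → k=5
a_0=15:  p_0=15·1+0=15,  q_0=15·0+1=1
…
a_4=3:  p_4=3·1447+198=4539,  q_4=3·95+13=298
a_5=4:  p_5=4·4539+1447=19603,  q_5=4·298+95=1287
(x₁, y₁) = (19603, 1287);  19603² − 232·1287² = 1 ✓
(19603+1287√232)^2 = 768555217 + 50458122√232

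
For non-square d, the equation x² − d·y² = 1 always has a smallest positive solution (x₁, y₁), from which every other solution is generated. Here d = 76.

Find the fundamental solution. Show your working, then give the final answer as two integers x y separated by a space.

57799 6630

[8; 1,2,1,1,5,4,5,1,1,2,1,16] for √76; ℓ=12 ⇒ convergent index 11
a_0=8:  p_0=8·1+0=8,  q_0=8·0+1=1
a_1=1:  p_1=1·8+1=9,  q_1=1·1+0=1
a_2=2:  p_2=2·9+8=26,  q_2=2·1+1=3
…
a_5=5:  p_5=5·61+35=340,  q_5=5·7+4=39
a_6=4:  p_6=4·340+61=1421,  q_6=4·39+7=163
a_7=5:  p_7=5·1421+340=7445,  q_7=5·163+39=854
…
a_9=1:  p_9=1·8866+7445=16311,  q_9=1·1017+854=1871
a_10=2:  p_10=2·16311+8866=41488,  q_10=2·1871+1017=4759
a_11=1:  p_11=1·41488+16311=57799,  q_11=1·4759+1871=6630
→ (57799, 6630).  Check: 57799²=3340724401, 76·6630²=3340724400, difference 1.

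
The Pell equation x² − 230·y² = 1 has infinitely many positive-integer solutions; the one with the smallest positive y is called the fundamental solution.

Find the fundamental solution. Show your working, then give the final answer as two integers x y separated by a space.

[15; 6,30] for √230; ℓ=2 ⇒ convergent index 1
i=0: a=15 ⇒ p=15, q=1
i=1: a=6 ⇒ p=91, q=6
fundamental: x₁=91, y₁=6  (since 8281 − 230·36 = 1)

91 6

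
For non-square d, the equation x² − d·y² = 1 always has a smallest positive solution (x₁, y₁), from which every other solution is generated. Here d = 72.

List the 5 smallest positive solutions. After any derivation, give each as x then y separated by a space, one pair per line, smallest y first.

17 2
577 68
19601 2310
665857 78472
22619537 2665738

√72 → a₀=8, period (2,16); ℓ=2 even so k=1
a_0=8:  p_0=8·1+0=8,  q_0=8·0+1=1
a_1=2:  p_1=2·8+1=17,  q_1=2·1+0=2
(x₁, y₁) = (17, 2);  17² − 72·2² = 1 ✓
k=2:  x_2 = 17·17+72·2·2 = 577,  y_2 = 17·2+2·17 = 68
k=3:  x_3 = 17·577+72·2·68 = 19601,  y_3 = 17·68+2·577 = 2310
k=4:  x_4 = 17·19601+72·2·2310 = 665857,  y_4 = 17·2310+2·19601 = 78472
k=5:  x_5 = 17·665857+72·2·78472 = 22619537,  y_5 = 17·78472+2·665857 = 2665738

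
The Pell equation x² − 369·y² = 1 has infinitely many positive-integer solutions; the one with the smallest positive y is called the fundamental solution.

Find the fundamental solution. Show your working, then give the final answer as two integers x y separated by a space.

√369 = [19; 4,1,3,2,7,4,7,2,3,1,4,38, …], period ℓ=12 (even) → k=11
i=0: a=19 ⇒ p=19, q=1
…
i=2: a=1 ⇒ p=96, q=5
…
i=4: a=2 ⇒ p=826, q=43
i=5: a=7 ⇒ p=6147, q=320
i=6: a=4 ⇒ p=25414, q=1323
i=7: a=7 ⇒ p=184045, q=9581
…
i=10: a=1 ⇒ p=1758061, q=91521
i=11: a=4 ⇒ p=8396801, q=437120
→ (8396801, 437120).  Check: 8396801²=70506267033601, 369·437120²=70506267033600, difference 1.

8396801 437120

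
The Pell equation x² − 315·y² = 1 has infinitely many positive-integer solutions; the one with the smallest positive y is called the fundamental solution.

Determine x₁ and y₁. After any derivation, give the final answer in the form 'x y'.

√315 → a₀=17, period (1,2,1,34); ℓ=4 even so k=3
k=0  a_k=17  p_k/q_k = 17/1
…
k=2  a_k=2  p_k/q_k = 53/3
k=3  a_k=1  p_k/q_k = 71/4
fundamental: x₁=71, y₁=4  (since 5041 − 315·16 = 1)

71 4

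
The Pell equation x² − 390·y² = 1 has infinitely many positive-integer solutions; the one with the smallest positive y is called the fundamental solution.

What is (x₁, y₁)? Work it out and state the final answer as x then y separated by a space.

√390 = [19; 1,2,1,38, …], period ℓ=4 (even) → k=3
k=0  a_k=19  p_k/q_k = 19/1
…
k=2  a_k=2  p_k/q_k = 59/3
k=3  a_k=1  p_k/q_k = 79/4
fundamental: x₁=79, y₁=4  (since 6241 − 390·16 = 1)

79 4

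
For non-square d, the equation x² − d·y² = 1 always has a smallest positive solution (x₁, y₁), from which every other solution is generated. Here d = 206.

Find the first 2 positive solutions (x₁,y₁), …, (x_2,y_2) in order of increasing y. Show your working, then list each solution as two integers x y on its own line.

59535 4148
7088832449 493902360

√206 → a₀=14, period (2,1,5,14,5,1,2,28); ℓ=8 even so k=7
step 0: (14, 1)  from 14·(1,0) + (0,1)
…
step 4: (3459, 241)  from 14·(244,17) + (43,3)
…
step 6: (20998, 1463)  from 1·(17539,1222) + (3459,241)
step 7: (59535, 4148)  from 2·(20998,1463) + (17539,1222)
→ (59535, 4148).  Check: 59535²=3544416225, 206·4148²=3544416224, difference 1.
(59535+4148√206)^2 = 7088832449 + 493902360√206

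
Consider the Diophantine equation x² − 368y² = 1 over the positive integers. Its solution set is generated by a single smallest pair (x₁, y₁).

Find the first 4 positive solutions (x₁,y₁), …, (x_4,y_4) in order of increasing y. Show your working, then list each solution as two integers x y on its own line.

1151 60
2649601 138120
6099380351 317952180
14040770918401 731925780240

√368 → a₀=19, period (5,2,5,38); ℓ=4 even so k=3
i=0: a=19 ⇒ p=19, q=1
i=1: a=5 ⇒ p=96, q=5
i=2: a=2 ⇒ p=211, q=11
i=3: a=5 ⇒ p=1151, q=60
(x₁, y₁) = (1151, 60);  1151² − 368·60² = 1 ✓
(x_2, y_2) = (1151·1151 + 368·60·60, 1151·60 + 60·1151) = (2649601, 138120)
(x_3, y_3) = (1151·2649601 + 368·60·138120, 1151·138120 + 60·2649601) = (6099380351, 317952180)
(x_4, y_4) = (1151·6099380351 + 368·60·317952180, 1151·317952180 + 60·6099380351) = (14040770918401, 731925780240)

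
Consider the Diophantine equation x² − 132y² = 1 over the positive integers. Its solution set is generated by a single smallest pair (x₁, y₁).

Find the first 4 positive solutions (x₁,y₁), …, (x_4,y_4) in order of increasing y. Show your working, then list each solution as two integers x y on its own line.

23 2
1057 92
48599 4230
2234497 194488

√132 = [11; 2,22, …], period ℓ=2 (even) → k=1
step 0: (11, 1)  from 11·(1,0) + (0,1)
step 1: (23, 2)  from 2·(11,1) + (1,0)
(x₁, y₁) = (23, 2);  23² − 132·2² = 1 ✓
(23+2√132)^2 = 1057 + 92√132
(23+2√132)^3 = 48599 + 4230√132
(23+2√132)^4 = 2234497 + 194488√132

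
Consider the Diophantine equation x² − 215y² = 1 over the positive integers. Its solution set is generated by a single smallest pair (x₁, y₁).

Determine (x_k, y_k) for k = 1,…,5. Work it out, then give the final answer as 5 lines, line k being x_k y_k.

d=215: √d = [14; 1,1,1,28] (ℓ=4, even), read p_3/q_3
i=0: a=14 ⇒ p=14, q=1
i=1: a=1 ⇒ p=15, q=1
i=2: a=1 ⇒ p=29, q=2
i=3: a=1 ⇒ p=44, q=3
fundamental: x₁=44, y₁=3  (since 1936 − 215·9 = 1)
(44+3√215)^2 = 3871 + 264√215
(44+3√215)^3 = 340604 + 23229√215
(44+3√215)^4 = 29969281 + 2043888√215
(44+3√215)^5 = 2636956124 + 179838915√215

44 3
3871 264
340604 23229
29969281 2043888
2636956124 179838915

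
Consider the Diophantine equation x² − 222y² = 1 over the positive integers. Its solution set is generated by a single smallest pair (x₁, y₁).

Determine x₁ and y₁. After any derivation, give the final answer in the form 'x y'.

149 10

√222 = [14; 1,8,1,28, …], period ℓ=4 (even) → k=3
k=0  a_k=14  p_k/q_k = 14/1
…
k=2  a_k=8  p_k/q_k = 134/9
k=3  a_k=1  p_k/q_k = 149/10
fundamental: x₁=149, y₁=10  (since 22201 − 222·100 = 1)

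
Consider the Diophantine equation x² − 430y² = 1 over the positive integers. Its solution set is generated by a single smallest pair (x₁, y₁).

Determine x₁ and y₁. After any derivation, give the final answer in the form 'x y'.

2862251 138030

[20; 1,2,1,3,1,…,2,1,40] for √430; ℓ=14 ⇒ convergent index 13
a_0=20:  p_0=20·1+0=20,  q_0=20·0+1=1
a_1=1:  p_1=1·20+1=21,  q_1=1·1+0=1
a_2=2:  p_2=2·21+20=62,  q_2=2·1+1=3
…
a_4=3:  p_4=3·83+62=311,  q_4=3·4+3=15
a_5=1:  p_5=1·311+83=394,  q_5=1·15+4=19
…
a_7=8:  p_7=8·2675+394=21794,  q_7=8·129+19=1051
…
a_9=1:  p_9=1·133439+21794=155233,  q_9=1·6435+1051=7486
…
a_12=2:  p_12=2·754371+599138=2107880,  q_12=2·36379+28893=101651
a_13=1:  p_13=1·2107880+754371=2862251,  q_13=1·101651+36379=138030
→ (2862251, 138030).  Check: 2862251²=8192480787001, 430·138030²=8192480787000, difference 1.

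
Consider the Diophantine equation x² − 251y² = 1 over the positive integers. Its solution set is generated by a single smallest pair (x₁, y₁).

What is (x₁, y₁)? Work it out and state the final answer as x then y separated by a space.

3674890 231957

√251 = [15; 1,5,2,1,2,…,5,1,30, …], period ℓ=14 (even) → k=13
i=0: a=15 ⇒ p=15, q=1
…
i=2: a=5 ⇒ p=95, q=6
i=3: a=2 ⇒ p=206, q=13
…
i=7: a=15 ⇒ p=29563, q=1866
…
i=10: a=1 ⇒ p=212692, q=13425
…
i=12: a=5 ⇒ p=3097857, q=195535
i=13: a=1 ⇒ p=3674890, q=231957
→ (3674890, 231957).  Check: 3674890²=13504816512100, 251·231957²=13504816512099, difference 1.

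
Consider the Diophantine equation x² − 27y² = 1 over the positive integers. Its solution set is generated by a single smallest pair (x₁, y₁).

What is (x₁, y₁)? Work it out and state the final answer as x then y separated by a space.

d=27: √d = [5; 5,10] (ℓ=2, even), read p_1/q_1
step 0: (5, 1)  from 5·(1,0) + (0,1)
step 1: (26, 5)  from 5·(5,1) + (1,0)
(x₁, y₁) = (26, 5);  26² − 27·5² = 1 ✓

26 5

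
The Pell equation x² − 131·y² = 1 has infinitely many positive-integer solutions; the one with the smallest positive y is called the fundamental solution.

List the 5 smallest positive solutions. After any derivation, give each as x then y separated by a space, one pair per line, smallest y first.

10610 927
225144199 19670940
4777559892170 417417345873
101379820686703201 8857596059754120
2151279790194282033050 187958187970565080527

d=131: √d = [11; 2,4,11,4,2,22] (ℓ=6, even), read p_5/q_5
step 0: (11, 1)  from 11·(1,0) + (0,1)
…
step 4: (4727, 413)  from 4·(1156,101) + (103,9)
step 5: (10610, 927)  from 2·(4727,413) + (1156,101)
fundamental: x₁=10610, y₁=927  (since 112572100 − 131·859329 = 1)
k=2:  x_2 = 10610·10610+131·927·927 = 225144199,  y_2 = 10610·927+927·10610 = 19670940
k=3:  x_3 = 10610·225144199+131·927·19670940 = 4777559892170,  y_3 = 10610·19670940+927·225144199 = 417417345873
k=4:  x_4 = 10610·4777559892170+131·927·417417345873 = 101379820686703201,  y_4 = 10610·417417345873+927·4777559892170 = 8857596059754120
k=5:  x_5 = 10610·101379820686703201+131·927·8857596059754120 = 2151279790194282033050,  y_5 = 10610·8857596059754120+927·101379820686703201 = 187958187970565080527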